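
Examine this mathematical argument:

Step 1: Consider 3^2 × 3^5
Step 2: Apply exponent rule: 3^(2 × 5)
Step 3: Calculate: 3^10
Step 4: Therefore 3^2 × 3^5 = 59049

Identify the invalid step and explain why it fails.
Step 2: Apply exponent rule: 3^(2 × 5)

Step 2 incorrectly states that a^b × a^c = a^(b×c). The correct rule is a^b × a^c = a^(b+c). The actual value is 3^2 × 3^5 = 3^7 = 2187, not 3^10 = 59049.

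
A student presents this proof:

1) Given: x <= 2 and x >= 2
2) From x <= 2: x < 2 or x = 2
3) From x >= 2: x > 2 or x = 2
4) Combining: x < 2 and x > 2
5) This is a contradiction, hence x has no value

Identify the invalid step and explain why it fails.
Step 4: Combining: x < 2 and x > 2

Step 4 incorrectly combines the conditions. From x <= 2 and x >= 2, the intersection is x = 2. The error treats the 'or' cases as 'and' requirements. The correct conclusion is that x = 2 is the unique solution, not that no solution exists.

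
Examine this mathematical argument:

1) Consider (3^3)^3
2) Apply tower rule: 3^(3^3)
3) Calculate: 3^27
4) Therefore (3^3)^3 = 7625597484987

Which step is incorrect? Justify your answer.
Step 2: Apply tower rule: 3^(3^3)

Step 2 incorrectly states that (a^b)^c = a^(b^c). The correct rule is (a^b)^c = a^(b×c). The actual value is (3^3)^3 = 3^9 = 19683, not 3^27 = 7625597484987.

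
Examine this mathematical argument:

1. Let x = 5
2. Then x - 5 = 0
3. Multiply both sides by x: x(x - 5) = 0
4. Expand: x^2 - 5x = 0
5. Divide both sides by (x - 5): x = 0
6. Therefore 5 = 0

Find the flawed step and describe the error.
Step 5: Divide both sides by (x - 5): x = 0

Step 5 divides both sides by (x - 5). However, since x = 5, we have (x - 5) = 0. Division by zero is undefined, making this step invalid.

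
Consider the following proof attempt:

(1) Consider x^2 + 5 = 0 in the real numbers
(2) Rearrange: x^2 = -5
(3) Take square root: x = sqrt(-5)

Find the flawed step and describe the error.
Step 3: Take square root: x = sqrt(-5)

Step 3 takes the square root of -5, which is negative. In the real number system, the square root of a negative number is undefined. The equation x^2 + 5 = 0 has no real solutions. Square roots of negative numbers only exist in the complex numbers.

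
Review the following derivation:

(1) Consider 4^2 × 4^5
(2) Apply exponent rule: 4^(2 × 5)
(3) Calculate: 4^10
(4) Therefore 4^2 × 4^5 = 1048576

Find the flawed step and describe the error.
Step 2: Apply exponent rule: 4^(2 × 5)

Step 2 incorrectly states that a^b × a^c = a^(b×c). The correct rule is a^b × a^c = a^(b+c). The actual value is 4^2 × 4^5 = 4^7 = 16384, not 4^10 = 1048576.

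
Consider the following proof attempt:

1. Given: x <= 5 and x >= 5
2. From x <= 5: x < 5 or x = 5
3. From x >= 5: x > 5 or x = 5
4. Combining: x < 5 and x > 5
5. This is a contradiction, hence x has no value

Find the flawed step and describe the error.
Step 4: Combining: x < 5 and x > 5

Step 4 incorrectly combines the conditions. From x <= 5 and x >= 5, the intersection is x = 5. The error treats the 'or' cases as 'and' requirements. The correct conclusion is that x = 5 is the unique solution, not that no solution exists.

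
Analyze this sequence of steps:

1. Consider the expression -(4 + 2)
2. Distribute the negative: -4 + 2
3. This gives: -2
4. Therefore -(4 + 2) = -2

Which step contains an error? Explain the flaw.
Step 2: Distribute the negative: -4 + 2

Step 2 incorrectly distributes the negative sign. The correct distribution is -(4 + 2) = -4 - 2 = -6. The negative must be applied to both terms, not just the first. The error treats -(4 + 2) as -4 + 2, which equals -2 instead of -6.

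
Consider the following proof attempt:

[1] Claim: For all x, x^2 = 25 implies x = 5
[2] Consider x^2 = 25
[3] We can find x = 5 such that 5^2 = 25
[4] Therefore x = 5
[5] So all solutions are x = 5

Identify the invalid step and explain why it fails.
Step 4: Therefore x = 5

Step 4 incorrectly concludes that x = 5 is the only solution. The proof shows that x = 5 is A solution (existence), but does not show it is the ONLY solution (uniqueness). In fact, x = -5 is also a solution since (-5)^2 = 25. Finding one solution doesn't prove there are no others.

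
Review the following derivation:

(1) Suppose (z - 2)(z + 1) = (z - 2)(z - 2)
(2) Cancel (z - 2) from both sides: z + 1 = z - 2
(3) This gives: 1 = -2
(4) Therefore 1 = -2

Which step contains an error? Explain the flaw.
Step 2: Cancel (z - 2) from both sides: z + 1 = z - 2

Step 2 cancels (z - 2) from both sides. This is only valid if (z - 2) ≠ 0, i.e., z ≠ 2. When z = 2, both sides equal zero regardless of the other factors. The correct approach requires considering z = 2 as a separate case.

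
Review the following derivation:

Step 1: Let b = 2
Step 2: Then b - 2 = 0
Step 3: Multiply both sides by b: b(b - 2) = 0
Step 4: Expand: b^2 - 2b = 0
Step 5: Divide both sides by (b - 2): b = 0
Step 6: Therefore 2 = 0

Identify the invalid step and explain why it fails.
Step 5: Divide both sides by (b - 2): b = 0

Step 5 divides both sides by (b - 2). However, since b = 2, we have (b - 2) = 0. Division by zero is undefined, making this step invalid.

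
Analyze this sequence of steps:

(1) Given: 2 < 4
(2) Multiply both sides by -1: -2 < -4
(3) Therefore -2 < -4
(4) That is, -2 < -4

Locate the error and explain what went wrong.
Step 2: Multiply both sides by -1: -2 < -4

Step 2 multiplies both sides by -1 but fails to reverse the inequality sign. When multiplying (or dividing) an inequality by a negative number, the direction must be reversed. Since 2 < 4, we should get -2 > -4, i.e., -2 > -4.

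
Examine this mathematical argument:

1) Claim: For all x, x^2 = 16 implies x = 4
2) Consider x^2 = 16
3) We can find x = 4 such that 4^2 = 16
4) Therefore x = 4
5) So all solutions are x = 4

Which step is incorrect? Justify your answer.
Step 4: Therefore x = 4

Step 4 incorrectly concludes that x = 4 is the only solution. The proof shows that x = 4 is A solution (existence), but does not show it is the ONLY solution (uniqueness). In fact, x = -4 is also a solution since (-4)^2 = 16. Finding one solution doesn't prove there are no others.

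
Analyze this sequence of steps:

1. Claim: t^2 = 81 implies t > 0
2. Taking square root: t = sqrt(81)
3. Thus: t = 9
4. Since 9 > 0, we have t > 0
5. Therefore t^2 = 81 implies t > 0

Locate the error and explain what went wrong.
Step 2: Taking square root: t = sqrt(81)

Step 2 takes the square root and assumes the positive root only. The equation t^2 = 81 actually has two solutions: t = 9 and t = -9. The proof silently assumes t > 0 without justification, then uses this assumption to conclude t > 0, which is circular. The counterexample t = -9 shows the claim is false.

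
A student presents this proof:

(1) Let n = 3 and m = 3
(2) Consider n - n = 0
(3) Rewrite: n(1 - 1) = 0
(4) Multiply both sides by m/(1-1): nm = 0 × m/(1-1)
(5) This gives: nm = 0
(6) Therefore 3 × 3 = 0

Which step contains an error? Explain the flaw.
Step 4: Multiply both sides by m/(1-1): nm = 0 × m/(1-1)

Step 4 multiplies both sides by m/(1-1). However, 1-1 = 0, so this is multiplication by m/0, which is undefined. We cannot multiply by an undefined expression.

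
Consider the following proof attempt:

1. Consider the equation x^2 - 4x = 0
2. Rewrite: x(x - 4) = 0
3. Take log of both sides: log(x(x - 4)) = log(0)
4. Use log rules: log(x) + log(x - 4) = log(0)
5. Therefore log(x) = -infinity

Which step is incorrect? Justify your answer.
Step 3: Take log of both sides: log(x(x - 4)) = log(0)

Step 3 takes the logarithm of both sides, resulting in log(0) on the right side. The logarithm is only defined for positive numbers; log(0) is undefined (approaches negative infinity). This operation is invalid.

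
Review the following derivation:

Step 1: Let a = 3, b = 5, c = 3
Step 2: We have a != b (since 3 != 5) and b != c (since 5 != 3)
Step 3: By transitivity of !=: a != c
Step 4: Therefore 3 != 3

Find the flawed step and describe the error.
Step 3: By transitivity of !=: a != c

Step 3 incorrectly applies transitivity to the '!=' relation. Transitivity states: if a R b and b R c, then a R c. However, '!=' is not transitive. Counterexample: 3 != 5 and 5 != 3, but 3 = 3 (both equal 3). Transitivity holds for relations like <, <=, =, but not for !=.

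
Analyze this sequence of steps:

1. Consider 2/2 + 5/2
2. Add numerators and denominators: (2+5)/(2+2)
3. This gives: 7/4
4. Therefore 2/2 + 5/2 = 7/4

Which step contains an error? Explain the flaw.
Step 2: Add numerators and denominators: (2+5)/(2+2)

Step 2 incorrectly adds fractions by separately adding numerators and denominators. This is wrong. The correct method requires a common denominator: 2/2 + 5/2 = (2×2 + 5×2)/(2×2) = 14/4 = 7/2. The method used gives 7/4, which is different.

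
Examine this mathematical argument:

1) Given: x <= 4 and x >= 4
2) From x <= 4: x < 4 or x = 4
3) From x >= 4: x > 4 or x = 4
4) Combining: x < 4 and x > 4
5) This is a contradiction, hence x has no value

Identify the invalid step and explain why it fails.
Step 4: Combining: x < 4 and x > 4

Step 4 incorrectly combines the conditions. From x <= 4 and x >= 4, the intersection is x = 4. The error treats the 'or' cases as 'and' requirements. The correct conclusion is that x = 4 is the unique solution, not that no solution exists.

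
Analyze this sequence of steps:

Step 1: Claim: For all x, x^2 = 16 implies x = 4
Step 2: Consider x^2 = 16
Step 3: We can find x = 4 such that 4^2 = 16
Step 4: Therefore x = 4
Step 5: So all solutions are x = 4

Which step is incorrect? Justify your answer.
Step 4: Therefore x = 4

Step 4 incorrectly concludes that x = 4 is the only solution. The proof shows that x = 4 is A solution (existence), but does not show it is the ONLY solution (uniqueness). In fact, x = -4 is also a solution since (-4)^2 = 16. Finding one solution doesn't prove there are no others.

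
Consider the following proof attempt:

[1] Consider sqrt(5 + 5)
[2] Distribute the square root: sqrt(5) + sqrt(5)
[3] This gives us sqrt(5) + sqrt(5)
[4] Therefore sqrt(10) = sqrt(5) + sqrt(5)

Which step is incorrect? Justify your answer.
Step 2: Distribute the square root: sqrt(5) + sqrt(5)

Step 2 incorrectly 'distributes' the square root over addition. The square root function does not distribute: sqrt(a + b) ≠ sqrt(a) + sqrt(b). In fact, sqrt(5 + 5) = sqrt(10) ≈ 3.1623, while sqrt(5) + sqrt(5) ≈ 4.4721.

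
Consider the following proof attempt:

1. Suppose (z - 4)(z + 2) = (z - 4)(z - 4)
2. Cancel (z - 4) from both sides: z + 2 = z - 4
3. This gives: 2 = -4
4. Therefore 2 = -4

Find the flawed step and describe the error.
Step 2: Cancel (z - 4) from both sides: z + 2 = z - 4

Step 2 cancels (z - 4) from both sides. This is only valid if (z - 4) ≠ 0, i.e., z ≠ 4. When z = 4, both sides equal zero regardless of the other factors. The correct approach requires considering z = 4 as a separate case.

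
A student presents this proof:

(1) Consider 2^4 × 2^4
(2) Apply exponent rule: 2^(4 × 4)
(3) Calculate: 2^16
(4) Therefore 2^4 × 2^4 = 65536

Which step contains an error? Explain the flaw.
Step 2: Apply exponent rule: 2^(4 × 4)

Step 2 incorrectly states that a^b × a^c = a^(b×c). The correct rule is a^b × a^c = a^(b+c). The actual value is 2^4 × 2^4 = 2^8 = 256, not 2^16 = 65536.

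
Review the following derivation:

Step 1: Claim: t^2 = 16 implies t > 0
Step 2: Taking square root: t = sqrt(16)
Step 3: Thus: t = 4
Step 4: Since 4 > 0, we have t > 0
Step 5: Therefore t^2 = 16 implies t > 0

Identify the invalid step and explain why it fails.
Step 2: Taking square root: t = sqrt(16)

Step 2 takes the square root and assumes the positive root only. The equation t^2 = 16 actually has two solutions: t = 4 and t = -4. The proof silently assumes t > 0 without justification, then uses this assumption to conclude t > 0, which is circular. The counterexample t = -4 shows the claim is false.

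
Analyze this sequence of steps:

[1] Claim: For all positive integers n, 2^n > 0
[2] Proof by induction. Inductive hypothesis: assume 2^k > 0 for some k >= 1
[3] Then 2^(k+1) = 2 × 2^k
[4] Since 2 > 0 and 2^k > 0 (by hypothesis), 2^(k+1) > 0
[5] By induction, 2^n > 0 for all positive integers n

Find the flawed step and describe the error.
Step 5: By induction, 2^n > 0 for all positive integers n

Step 5 concludes the proof by induction, but no base case was ever established. A valid induction proof requires: (1) a base case proving 2^1 > 0, and (2) an inductive step showing IF 2^k > 0 THEN 2^(k+1) > 0. Steps 2-4 correctly establish the inductive step, but without the base case the conclusion in step 5 does not follow.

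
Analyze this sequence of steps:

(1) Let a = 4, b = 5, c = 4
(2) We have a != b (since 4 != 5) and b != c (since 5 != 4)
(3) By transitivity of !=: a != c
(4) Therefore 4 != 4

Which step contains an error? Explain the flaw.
Step 3: By transitivity of !=: a != c

Step 3 incorrectly applies transitivity to the '!=' relation. Transitivity states: if a R b and b R c, then a R c. However, '!=' is not transitive. Counterexample: 4 != 5 and 5 != 4, but 4 = 4 (both equal 4). Transitivity holds for relations like <, <=, =, but not for !=.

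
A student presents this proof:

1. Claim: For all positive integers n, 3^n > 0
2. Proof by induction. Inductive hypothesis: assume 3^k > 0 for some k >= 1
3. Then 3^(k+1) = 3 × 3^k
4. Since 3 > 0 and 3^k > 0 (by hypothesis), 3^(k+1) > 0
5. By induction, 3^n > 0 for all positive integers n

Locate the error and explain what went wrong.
Step 5: By induction, 3^n > 0 for all positive integers n

Step 5 concludes the proof by induction, but no base case was ever established. A valid induction proof requires: (1) a base case proving 3^1 > 0, and (2) an inductive step showing IF 3^k > 0 THEN 3^(k+1) > 0. Steps 2-4 correctly establish the inductive step, but without the base case the conclusion in step 5 does not follow.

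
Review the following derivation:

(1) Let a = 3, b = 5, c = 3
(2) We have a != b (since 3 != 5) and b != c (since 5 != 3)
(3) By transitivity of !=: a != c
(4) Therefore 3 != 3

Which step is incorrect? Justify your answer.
Step 3: By transitivity of !=: a != c

Step 3 incorrectly applies transitivity to the '!=' relation. Transitivity states: if a R b and b R c, then a R c. However, '!=' is not transitive. Counterexample: 3 != 5 and 5 != 3, but 3 = 3 (both equal 3). Transitivity holds for relations like <, <=, =, but not for !=.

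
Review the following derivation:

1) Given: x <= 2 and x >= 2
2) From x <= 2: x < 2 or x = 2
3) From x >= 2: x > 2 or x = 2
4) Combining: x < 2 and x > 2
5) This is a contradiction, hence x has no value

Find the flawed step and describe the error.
Step 4: Combining: x < 2 and x > 2

Step 4 incorrectly combines the conditions. From x <= 2 and x >= 2, the intersection is x = 2. The error treats the 'or' cases as 'and' requirements. The correct conclusion is that x = 2 is the unique solution, not that no solution exists.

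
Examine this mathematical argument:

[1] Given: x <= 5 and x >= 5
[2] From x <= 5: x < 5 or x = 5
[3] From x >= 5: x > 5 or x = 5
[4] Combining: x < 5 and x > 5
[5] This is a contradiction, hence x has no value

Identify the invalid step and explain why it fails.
Step 4: Combining: x < 5 and x > 5

Step 4 incorrectly combines the conditions. From x <= 5 and x >= 5, the intersection is x = 5. The error treats the 'or' cases as 'and' requirements. The correct conclusion is that x = 5 is the unique solution, not that no solution exists.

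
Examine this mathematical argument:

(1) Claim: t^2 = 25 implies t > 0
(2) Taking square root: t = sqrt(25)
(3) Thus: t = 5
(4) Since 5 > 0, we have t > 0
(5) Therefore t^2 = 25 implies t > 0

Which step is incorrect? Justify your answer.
Step 2: Taking square root: t = sqrt(25)

Step 2 takes the square root and assumes the positive root only. The equation t^2 = 25 actually has two solutions: t = 5 and t = -5. The proof silently assumes t > 0 without justification, then uses this assumption to conclude t > 0, which is circular. The counterexample t = -5 shows the claim is false.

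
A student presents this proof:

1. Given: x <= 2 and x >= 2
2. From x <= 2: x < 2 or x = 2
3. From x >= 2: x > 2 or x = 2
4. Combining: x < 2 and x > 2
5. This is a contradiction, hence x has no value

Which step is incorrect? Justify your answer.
Step 4: Combining: x < 2 and x > 2

Step 4 incorrectly combines the conditions. From x <= 2 and x >= 2, the intersection is x = 2. The error treats the 'or' cases as 'and' requirements. The correct conclusion is that x = 2 is the unique solution, not that no solution exists.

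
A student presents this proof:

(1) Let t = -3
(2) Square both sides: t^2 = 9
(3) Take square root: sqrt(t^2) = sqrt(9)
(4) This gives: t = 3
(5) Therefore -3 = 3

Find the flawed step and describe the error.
Step 4: This gives: t = 3

Step 4 incorrectly states that sqrt(t^2) = t. The correct identity is sqrt(t^2) = |t|. Since t = -3 < 0, we have sqrt(t^2) = |-3| = 3, not t = -3.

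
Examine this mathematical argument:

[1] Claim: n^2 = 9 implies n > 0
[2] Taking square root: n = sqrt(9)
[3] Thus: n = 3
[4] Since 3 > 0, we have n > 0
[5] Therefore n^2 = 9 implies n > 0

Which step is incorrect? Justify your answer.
Step 2: Taking square root: n = sqrt(9)

Step 2 takes the square root and assumes the positive root only. The equation n^2 = 9 actually has two solutions: n = 3 and n = -3. The proof silently assumes n > 0 without justification, then uses this assumption to conclude n > 0, which is circular. The counterexample n = -3 shows the claim is false.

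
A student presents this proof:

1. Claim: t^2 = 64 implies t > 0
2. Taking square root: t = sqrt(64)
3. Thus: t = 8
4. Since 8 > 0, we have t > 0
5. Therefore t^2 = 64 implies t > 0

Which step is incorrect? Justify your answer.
Step 2: Taking square root: t = sqrt(64)

Step 2 takes the square root and assumes the positive root only. The equation t^2 = 64 actually has two solutions: t = 8 and t = -8. The proof silently assumes t > 0 without justification, then uses this assumption to conclude t > 0, which is circular. The counterexample t = -8 shows the claim is false.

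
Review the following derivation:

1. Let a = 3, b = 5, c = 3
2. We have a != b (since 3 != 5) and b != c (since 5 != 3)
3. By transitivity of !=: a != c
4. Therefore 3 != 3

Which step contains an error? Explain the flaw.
Step 3: By transitivity of !=: a != c

Step 3 incorrectly applies transitivity to the '!=' relation. Transitivity states: if a R b and b R c, then a R c. However, '!=' is not transitive. Counterexample: 3 != 5 and 5 != 3, but 3 = 3 (both equal 3). Transitivity holds for relations like <, <=, =, but not for !=.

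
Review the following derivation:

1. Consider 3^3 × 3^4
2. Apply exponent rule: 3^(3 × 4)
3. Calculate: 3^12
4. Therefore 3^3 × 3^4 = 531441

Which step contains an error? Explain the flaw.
Step 2: Apply exponent rule: 3^(3 × 4)

Step 2 incorrectly states that a^b × a^c = a^(b×c). The correct rule is a^b × a^c = a^(b+c). The actual value is 3^3 × 3^4 = 3^7 = 2187, not 3^12 = 531441.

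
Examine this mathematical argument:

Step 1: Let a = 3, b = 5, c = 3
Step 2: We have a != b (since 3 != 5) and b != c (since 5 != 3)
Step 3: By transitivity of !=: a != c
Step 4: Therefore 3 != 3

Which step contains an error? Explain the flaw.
Step 3: By transitivity of !=: a != c

Step 3 incorrectly applies transitivity to the '!=' relation. Transitivity states: if a R b and b R c, then a R c. However, '!=' is not transitive. Counterexample: 3 != 5 and 5 != 3, but 3 = 3 (both equal 3). Transitivity holds for relations like <, <=, =, but not for !=.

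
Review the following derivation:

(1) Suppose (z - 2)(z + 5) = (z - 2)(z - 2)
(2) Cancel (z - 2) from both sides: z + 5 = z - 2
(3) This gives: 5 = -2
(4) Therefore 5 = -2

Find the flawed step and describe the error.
Step 2: Cancel (z - 2) from both sides: z + 5 = z - 2

Step 2 cancels (z - 2) from both sides. This is only valid if (z - 2) ≠ 0, i.e., z ≠ 2. When z = 2, both sides equal zero regardless of the other factors. The correct approach requires considering z = 2 as a separate case.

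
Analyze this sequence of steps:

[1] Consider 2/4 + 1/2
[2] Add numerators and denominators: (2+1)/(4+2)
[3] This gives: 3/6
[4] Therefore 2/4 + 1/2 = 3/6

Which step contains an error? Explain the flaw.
Step 2: Add numerators and denominators: (2+1)/(4+2)

Step 2 incorrectly adds fractions by separately adding numerators and denominators. This is wrong. The correct method requires a common denominator: 2/4 + 1/2 = (2×2 + 1×4)/(4×2) = 8/8 = 1. The method used gives 3/6, which is different.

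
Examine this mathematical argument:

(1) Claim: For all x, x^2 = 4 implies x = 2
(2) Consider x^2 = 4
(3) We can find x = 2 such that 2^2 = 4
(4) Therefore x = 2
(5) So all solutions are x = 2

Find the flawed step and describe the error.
Step 4: Therefore x = 2

Step 4 incorrectly concludes that x = 2 is the only solution. The proof shows that x = 2 is A solution (existence), but does not show it is the ONLY solution (uniqueness). In fact, x = -2 is also a solution since (-2)^2 = 4. Finding one solution doesn't prove there are no others.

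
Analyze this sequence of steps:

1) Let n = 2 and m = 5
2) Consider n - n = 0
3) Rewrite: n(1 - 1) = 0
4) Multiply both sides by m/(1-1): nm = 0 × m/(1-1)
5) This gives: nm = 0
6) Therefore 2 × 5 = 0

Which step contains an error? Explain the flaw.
Step 4: Multiply both sides by m/(1-1): nm = 0 × m/(1-1)

Step 4 multiplies both sides by m/(1-1). However, 1-1 = 0, so this is multiplication by m/0, which is undefined. We cannot multiply by an undefined expression.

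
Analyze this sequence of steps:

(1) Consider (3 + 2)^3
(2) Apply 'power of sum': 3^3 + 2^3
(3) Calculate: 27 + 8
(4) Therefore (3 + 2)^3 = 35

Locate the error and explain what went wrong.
Step 2: Apply 'power of sum': 3^3 + 2^3

Step 2 incorrectly applies a non-existent rule '(a+b)^n = a^n + b^n'. This is false in general. The correct expansion uses the binomial theorem. The actual value is (3 + 2)^3 = 5^3 = 125, not 35.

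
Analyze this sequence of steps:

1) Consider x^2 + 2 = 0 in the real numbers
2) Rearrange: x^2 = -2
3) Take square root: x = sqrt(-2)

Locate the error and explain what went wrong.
Step 3: Take square root: x = sqrt(-2)

Step 3 takes the square root of -2, which is negative. In the real number system, the square root of a negative number is undefined. The equation x^2 + 2 = 0 has no real solutions. Square roots of negative numbers only exist in the complex numbers.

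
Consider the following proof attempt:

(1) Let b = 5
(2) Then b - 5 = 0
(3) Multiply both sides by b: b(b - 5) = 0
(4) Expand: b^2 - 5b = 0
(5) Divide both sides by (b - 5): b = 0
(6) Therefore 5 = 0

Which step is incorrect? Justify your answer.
Step 5: Divide both sides by (b - 5): b = 0

Step 5 divides both sides by (b - 5). However, since b = 5, we have (b - 5) = 0. Division by zero is undefined, making this step invalid.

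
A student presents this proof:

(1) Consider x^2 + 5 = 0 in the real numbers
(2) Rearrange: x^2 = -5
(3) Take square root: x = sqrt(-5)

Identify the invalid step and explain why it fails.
Step 3: Take square root: x = sqrt(-5)

Step 3 takes the square root of -5, which is negative. In the real number system, the square root of a negative number is undefined. The equation x^2 + 5 = 0 has no real solutions. Square roots of negative numbers only exist in the complex numbers.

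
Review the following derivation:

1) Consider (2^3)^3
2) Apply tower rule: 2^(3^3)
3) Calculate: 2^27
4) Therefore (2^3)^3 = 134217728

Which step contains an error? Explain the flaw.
Step 2: Apply tower rule: 2^(3^3)

Step 2 incorrectly states that (a^b)^c = a^(b^c). The correct rule is (a^b)^c = a^(b×c). The actual value is (2^3)^3 = 2^9 = 512, not 2^27 = 134217728.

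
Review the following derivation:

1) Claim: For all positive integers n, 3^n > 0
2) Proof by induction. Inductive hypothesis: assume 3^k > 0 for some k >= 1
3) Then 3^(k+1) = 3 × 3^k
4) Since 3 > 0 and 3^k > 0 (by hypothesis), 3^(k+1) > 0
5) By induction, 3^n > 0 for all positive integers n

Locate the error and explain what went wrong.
Step 5: By induction, 3^n > 0 for all positive integers n

Step 5 concludes the proof by induction, but no base case was ever established. A valid induction proof requires: (1) a base case proving 3^1 > 0, and (2) an inductive step showing IF 3^k > 0 THEN 3^(k+1) > 0. Steps 2-4 correctly establish the inductive step, but without the base case the conclusion in step 5 does not follow.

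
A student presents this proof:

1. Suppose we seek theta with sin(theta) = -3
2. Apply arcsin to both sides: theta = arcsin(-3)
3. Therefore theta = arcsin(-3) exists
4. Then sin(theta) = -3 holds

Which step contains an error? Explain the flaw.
Step 2: Apply arcsin to both sides: theta = arcsin(-3)

Step 2 applies arcsin to -3. However, arcsin(x) is only defined for x in [-1, 1] because sin(theta) can only produce values in that range. Since |-3| > 1, arcsin(-3) is undefined. There is no angle whose sine equals -3.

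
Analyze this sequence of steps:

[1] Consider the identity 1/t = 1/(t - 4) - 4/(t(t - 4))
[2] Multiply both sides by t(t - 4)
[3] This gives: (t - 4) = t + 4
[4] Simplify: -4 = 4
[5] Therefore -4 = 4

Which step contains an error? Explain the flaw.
Step 3: This gives: (t - 4) = t + 4

Step 3 makes a sign error when clearing denominators. Multiplying -4/(t(t - 4)) by t(t - 4) gives -4, not +4. The correct result is (t - 4) = t - 4, which is trivially true, not (t - 4) = t + 4. (Step 1 is a valid identity: 1/(t - 4) - 4/(t(t - 4)) = (t - 4)/(t(t - 4)) = 1/t.)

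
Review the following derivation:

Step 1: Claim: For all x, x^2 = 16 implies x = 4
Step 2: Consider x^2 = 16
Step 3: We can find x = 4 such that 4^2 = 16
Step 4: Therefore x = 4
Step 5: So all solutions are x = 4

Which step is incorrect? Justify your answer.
Step 4: Therefore x = 4

Step 4 incorrectly concludes that x = 4 is the only solution. The proof shows that x = 4 is A solution (existence), but does not show it is the ONLY solution (uniqueness). In fact, x = -4 is also a solution since (-4)^2 = 16. Finding one solution doesn't prove there are no others.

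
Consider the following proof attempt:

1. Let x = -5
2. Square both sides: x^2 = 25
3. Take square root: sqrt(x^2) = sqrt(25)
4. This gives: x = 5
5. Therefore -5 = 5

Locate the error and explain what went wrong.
Step 4: This gives: x = 5

Step 4 incorrectly states that sqrt(x^2) = x. The correct identity is sqrt(x^2) = |x|. Since x = -5 < 0, we have sqrt(x^2) = |-5| = 5, not x = -5.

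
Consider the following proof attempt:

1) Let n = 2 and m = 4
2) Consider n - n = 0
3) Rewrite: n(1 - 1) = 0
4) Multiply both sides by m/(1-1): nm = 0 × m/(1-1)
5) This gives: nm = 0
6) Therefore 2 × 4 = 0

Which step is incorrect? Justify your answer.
Step 4: Multiply both sides by m/(1-1): nm = 0 × m/(1-1)

Step 4 multiplies both sides by m/(1-1). However, 1-1 = 0, so this is multiplication by m/0, which is undefined. We cannot multiply by an undefined expression.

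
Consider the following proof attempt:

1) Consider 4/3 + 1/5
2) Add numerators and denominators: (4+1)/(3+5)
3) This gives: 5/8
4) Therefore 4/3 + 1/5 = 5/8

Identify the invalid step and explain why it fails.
Step 2: Add numerators and denominators: (4+1)/(3+5)

Step 2 incorrectly adds fractions by separately adding numerators and denominators. This is wrong. The correct method requires a common denominator: 4/3 + 1/5 = (4×5 + 1×3)/(3×5) = 23/15 = 23/15. The method used gives 5/8, which is different.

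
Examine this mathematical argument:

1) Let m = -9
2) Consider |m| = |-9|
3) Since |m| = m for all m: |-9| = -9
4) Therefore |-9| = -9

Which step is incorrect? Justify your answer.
Step 3: Since |m| = m for all m: |-9| = -9

Step 3 incorrectly states that |m| = m for all m. The correct definition is |m| = m when m >= 0, and |m| = -m when m < 0. Since -9 < 0, we have |-9| = -(-9) = 9, not -9.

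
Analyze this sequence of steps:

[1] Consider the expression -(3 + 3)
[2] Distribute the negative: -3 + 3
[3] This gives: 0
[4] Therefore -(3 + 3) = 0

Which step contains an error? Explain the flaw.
Step 2: Distribute the negative: -3 + 3

Step 2 incorrectly distributes the negative sign. The correct distribution is -(3 + 3) = -3 - 3 = -6. The negative must be applied to both terms, not just the first. The error treats -(3 + 3) as -3 + 3, which equals 0 instead of -6.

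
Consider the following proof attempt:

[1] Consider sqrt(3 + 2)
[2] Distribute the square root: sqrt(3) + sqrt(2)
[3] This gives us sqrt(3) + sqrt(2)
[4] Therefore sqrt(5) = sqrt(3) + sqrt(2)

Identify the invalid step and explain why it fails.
Step 2: Distribute the square root: sqrt(3) + sqrt(2)

Step 2 incorrectly 'distributes' the square root over addition. The square root function does not distribute: sqrt(a + b) ≠ sqrt(a) + sqrt(b). In fact, sqrt(3 + 2) = sqrt(5) ≈ 2.2361, while sqrt(3) + sqrt(2) ≈ 3.1463.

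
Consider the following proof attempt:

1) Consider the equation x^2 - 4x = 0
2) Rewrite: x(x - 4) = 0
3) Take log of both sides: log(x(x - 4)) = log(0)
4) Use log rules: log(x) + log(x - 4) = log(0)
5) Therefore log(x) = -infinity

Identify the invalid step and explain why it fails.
Step 3: Take log of both sides: log(x(x - 4)) = log(0)

Step 3 takes the logarithm of both sides, resulting in log(0) on the right side. The logarithm is only defined for positive numbers; log(0) is undefined (approaches negative infinity). This operation is invalid.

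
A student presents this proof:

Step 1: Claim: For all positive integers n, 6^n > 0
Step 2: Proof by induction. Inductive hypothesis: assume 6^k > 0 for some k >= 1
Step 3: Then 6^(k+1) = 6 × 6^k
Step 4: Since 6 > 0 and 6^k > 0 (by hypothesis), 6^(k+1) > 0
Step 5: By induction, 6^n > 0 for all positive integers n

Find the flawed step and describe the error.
Step 5: By induction, 6^n > 0 for all positive integers n

Step 5 concludes the proof by induction, but no base case was ever established. A valid induction proof requires: (1) a base case proving 6^1 > 0, and (2) an inductive step showing IF 6^k > 0 THEN 6^(k+1) > 0. Steps 2-4 correctly establish the inductive step, but without the base case the conclusion in step 5 does not follow.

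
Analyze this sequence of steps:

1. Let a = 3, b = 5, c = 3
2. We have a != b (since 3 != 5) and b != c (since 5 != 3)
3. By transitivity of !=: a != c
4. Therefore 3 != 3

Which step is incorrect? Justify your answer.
Step 3: By transitivity of !=: a != c

Step 3 incorrectly applies transitivity to the '!=' relation. Transitivity states: if a R b and b R c, then a R c. However, '!=' is not transitive. Counterexample: 3 != 5 and 5 != 3, but 3 = 3 (both equal 3). Transitivity holds for relations like <, <=, =, but not for !=.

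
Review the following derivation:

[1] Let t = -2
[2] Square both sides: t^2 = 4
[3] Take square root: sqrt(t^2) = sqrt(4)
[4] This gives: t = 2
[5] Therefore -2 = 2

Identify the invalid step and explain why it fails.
Step 4: This gives: t = 2

Step 4 incorrectly states that sqrt(t^2) = t. The correct identity is sqrt(t^2) = |t|. Since t = -2 < 0, we have sqrt(t^2) = |-2| = 2, not t = -2.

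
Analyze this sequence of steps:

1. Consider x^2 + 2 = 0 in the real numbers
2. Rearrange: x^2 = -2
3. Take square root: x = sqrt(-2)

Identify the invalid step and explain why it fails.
Step 3: Take square root: x = sqrt(-2)

Step 3 takes the square root of -2, which is negative. In the real number system, the square root of a negative number is undefined. The equation x^2 + 2 = 0 has no real solutions. Square roots of negative numbers only exist in the complex numbers.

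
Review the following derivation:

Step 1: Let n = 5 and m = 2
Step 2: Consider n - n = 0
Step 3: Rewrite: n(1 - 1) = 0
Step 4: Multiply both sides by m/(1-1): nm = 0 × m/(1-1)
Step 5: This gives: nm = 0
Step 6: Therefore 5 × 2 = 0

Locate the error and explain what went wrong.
Step 4: Multiply both sides by m/(1-1): nm = 0 × m/(1-1)

Step 4 multiplies both sides by m/(1-1). However, 1-1 = 0, so this is multiplication by m/0, which is undefined. We cannot multiply by an undefined expression.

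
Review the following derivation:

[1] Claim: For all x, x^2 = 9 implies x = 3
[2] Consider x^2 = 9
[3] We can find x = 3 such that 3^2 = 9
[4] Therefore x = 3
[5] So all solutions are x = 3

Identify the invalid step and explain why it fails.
Step 4: Therefore x = 3

Step 4 incorrectly concludes that x = 3 is the only solution. The proof shows that x = 3 is A solution (existence), but does not show it is the ONLY solution (uniqueness). In fact, x = -3 is also a solution since (-3)^2 = 9. Finding one solution doesn't prove there are no others.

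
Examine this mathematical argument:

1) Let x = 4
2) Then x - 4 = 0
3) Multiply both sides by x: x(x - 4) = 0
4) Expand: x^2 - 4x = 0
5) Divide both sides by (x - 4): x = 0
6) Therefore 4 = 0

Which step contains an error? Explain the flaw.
Step 5: Divide both sides by (x - 4): x = 0

Step 5 divides both sides by (x - 4). However, since x = 4, we have (x - 4) = 0. Division by zero is undefined, making this step invalid.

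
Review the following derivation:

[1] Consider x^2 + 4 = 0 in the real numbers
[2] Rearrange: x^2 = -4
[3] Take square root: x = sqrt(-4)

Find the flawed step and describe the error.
Step 3: Take square root: x = sqrt(-4)

Step 3 takes the square root of -4, which is negative. In the real number system, the square root of a negative number is undefined. The equation x^2 + 4 = 0 has no real solutions. Square roots of negative numbers only exist in the complex numbers.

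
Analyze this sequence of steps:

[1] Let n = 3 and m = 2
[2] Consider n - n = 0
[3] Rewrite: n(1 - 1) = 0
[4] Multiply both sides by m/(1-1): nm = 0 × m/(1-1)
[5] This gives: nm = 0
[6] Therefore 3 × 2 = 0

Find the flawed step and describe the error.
Step 4: Multiply both sides by m/(1-1): nm = 0 × m/(1-1)

Step 4 multiplies both sides by m/(1-1). However, 1-1 = 0, so this is multiplication by m/0, which is undefined. We cannot multiply by an undefined expression.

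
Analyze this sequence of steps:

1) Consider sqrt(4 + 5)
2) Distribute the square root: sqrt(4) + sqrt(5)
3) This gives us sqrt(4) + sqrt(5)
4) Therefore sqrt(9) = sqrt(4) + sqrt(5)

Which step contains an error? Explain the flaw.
Step 2: Distribute the square root: sqrt(4) + sqrt(5)

Step 2 incorrectly 'distributes' the square root over addition. The square root function does not distribute: sqrt(a + b) ≠ sqrt(a) + sqrt(b). In fact, sqrt(4 + 5) = sqrt(9) ≈ 3.0000, while sqrt(4) + sqrt(5) ≈ 4.2361.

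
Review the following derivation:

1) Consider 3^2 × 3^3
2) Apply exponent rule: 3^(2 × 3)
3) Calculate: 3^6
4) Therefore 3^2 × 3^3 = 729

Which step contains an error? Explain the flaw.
Step 2: Apply exponent rule: 3^(2 × 3)

Step 2 incorrectly states that a^b × a^c = a^(b×c). The correct rule is a^b × a^c = a^(b+c). The actual value is 3^2 × 3^3 = 3^5 = 243, not 3^6 = 729.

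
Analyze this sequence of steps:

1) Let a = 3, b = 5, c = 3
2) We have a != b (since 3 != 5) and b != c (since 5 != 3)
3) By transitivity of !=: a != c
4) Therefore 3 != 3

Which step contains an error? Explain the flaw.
Step 3: By transitivity of !=: a != c

Step 3 incorrectly applies transitivity to the '!=' relation. Transitivity states: if a R b and b R c, then a R c. However, '!=' is not transitive. Counterexample: 3 != 5 and 5 != 3, but 3 = 3 (both equal 3). Transitivity holds for relations like <, <=, =, but not for !=.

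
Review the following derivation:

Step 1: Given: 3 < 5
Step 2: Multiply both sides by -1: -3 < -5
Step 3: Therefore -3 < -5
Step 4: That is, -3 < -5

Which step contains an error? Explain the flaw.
Step 2: Multiply both sides by -1: -3 < -5

Step 2 multiplies both sides by -1 but fails to reverse the inequality sign. When multiplying (or dividing) an inequality by a negative number, the direction must be reversed. Since 3 < 5, we should get -3 > -5, i.e., -3 > -5.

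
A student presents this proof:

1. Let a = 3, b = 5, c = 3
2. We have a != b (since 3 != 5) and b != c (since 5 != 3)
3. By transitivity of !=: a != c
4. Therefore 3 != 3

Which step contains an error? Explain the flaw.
Step 3: By transitivity of !=: a != c

Step 3 incorrectly applies transitivity to the '!=' relation. Transitivity states: if a R b and b R c, then a R c. However, '!=' is not transitive. Counterexample: 3 != 5 and 5 != 3, but 3 = 3 (both equal 3). Transitivity holds for relations like <, <=, =, but not for !=.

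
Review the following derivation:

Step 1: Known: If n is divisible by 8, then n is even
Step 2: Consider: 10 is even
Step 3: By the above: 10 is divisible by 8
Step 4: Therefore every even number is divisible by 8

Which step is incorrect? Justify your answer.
Step 3: By the above: 10 is divisible by 8

Step 3 commits the fallacy of affirming the consequent. The known fact 'divisible by 8 → even' does NOT imply 'even → divisible by 8'. That would be the converse, which is false. For example, 10 is even but 10 ÷ 8 = 1.25, which is not an integer.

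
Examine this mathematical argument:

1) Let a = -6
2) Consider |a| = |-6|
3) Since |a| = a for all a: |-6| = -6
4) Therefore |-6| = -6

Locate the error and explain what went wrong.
Step 3: Since |a| = a for all a: |-6| = -6

Step 3 incorrectly states that |a| = a for all a. The correct definition is |a| = a when a >= 0, and |a| = -a when a < 0. Since -6 < 0, we have |-6| = -(-6) = 6, not -6.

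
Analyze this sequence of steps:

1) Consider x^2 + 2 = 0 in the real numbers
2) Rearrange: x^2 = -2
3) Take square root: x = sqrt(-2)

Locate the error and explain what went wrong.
Step 3: Take square root: x = sqrt(-2)

Step 3 takes the square root of -2, which is negative. In the real number system, the square root of a negative number is undefined. The equation x^2 + 2 = 0 has no real solutions. Square roots of negative numbers only exist in the complex numbers.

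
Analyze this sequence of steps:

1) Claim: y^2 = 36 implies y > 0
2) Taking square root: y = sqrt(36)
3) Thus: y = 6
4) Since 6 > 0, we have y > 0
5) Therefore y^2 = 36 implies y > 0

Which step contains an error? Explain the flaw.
Step 2: Taking square root: y = sqrt(36)

Step 2 takes the square root and assumes the positive root only. The equation y^2 = 36 actually has two solutions: y = 6 and y = -6. The proof silently assumes y > 0 without justification, then uses this assumption to conclude y > 0, which is circular. The counterexample y = -6 shows the claim is false.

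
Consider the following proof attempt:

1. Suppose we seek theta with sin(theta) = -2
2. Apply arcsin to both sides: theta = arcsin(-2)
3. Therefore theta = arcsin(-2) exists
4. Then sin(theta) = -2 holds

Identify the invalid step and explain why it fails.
Step 2: Apply arcsin to both sides: theta = arcsin(-2)

Step 2 applies arcsin to -2. However, arcsin(x) is only defined for x in [-1, 1] because sin(theta) can only produce values in that range. Since |-2| > 1, arcsin(-2) is undefined. There is no angle whose sine equals -2.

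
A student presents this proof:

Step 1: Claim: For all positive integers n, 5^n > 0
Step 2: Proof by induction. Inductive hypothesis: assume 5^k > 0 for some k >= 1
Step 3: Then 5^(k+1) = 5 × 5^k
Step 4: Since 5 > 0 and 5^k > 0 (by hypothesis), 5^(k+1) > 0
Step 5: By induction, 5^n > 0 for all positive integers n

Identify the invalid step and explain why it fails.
Step 5: By induction, 5^n > 0 for all positive integers n

Step 5 concludes the proof by induction, but no base case was ever established. A valid induction proof requires: (1) a base case proving 5^1 > 0, and (2) an inductive step showing IF 5^k > 0 THEN 5^(k+1) > 0. Steps 2-4 correctly establish the inductive step, but without the base case the conclusion in step 5 does not follow.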